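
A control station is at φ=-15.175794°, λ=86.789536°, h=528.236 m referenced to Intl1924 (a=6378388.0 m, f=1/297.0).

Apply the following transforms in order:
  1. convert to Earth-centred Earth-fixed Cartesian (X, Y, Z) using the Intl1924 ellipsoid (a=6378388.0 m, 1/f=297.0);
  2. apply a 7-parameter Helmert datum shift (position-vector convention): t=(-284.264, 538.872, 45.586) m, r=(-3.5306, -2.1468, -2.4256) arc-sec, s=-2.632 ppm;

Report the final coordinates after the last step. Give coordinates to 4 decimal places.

X=344669.6078 m, Y=6148709.6985 m, Z=-1659090.7414 m

start: φ=-15.175794°, λ=86.789536°, h=528.236 m
→ ECEF (a=6378388.000, f=1/297.0): X=344865.2116, Y=6148219.4615, Z=-1659039.0455
→ Helmert 7p (PV): X=344669.6078, Y=6148709.6985, Z=-1659090.7414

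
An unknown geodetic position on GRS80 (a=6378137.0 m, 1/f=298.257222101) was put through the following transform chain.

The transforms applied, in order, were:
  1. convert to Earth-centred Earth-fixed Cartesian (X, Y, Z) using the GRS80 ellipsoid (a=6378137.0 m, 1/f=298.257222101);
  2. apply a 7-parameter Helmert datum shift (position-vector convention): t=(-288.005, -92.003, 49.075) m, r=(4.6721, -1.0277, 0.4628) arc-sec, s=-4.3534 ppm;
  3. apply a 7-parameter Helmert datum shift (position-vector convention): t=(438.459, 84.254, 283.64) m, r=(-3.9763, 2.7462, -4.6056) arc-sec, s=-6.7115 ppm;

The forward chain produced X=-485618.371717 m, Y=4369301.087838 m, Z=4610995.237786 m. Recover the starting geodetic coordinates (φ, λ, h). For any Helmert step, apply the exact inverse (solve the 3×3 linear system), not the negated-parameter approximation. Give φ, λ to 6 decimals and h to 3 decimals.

start: X=-485618.3717, Y=4369301.0878, Z=4610995.2378 m
→ Helmert⁻¹: X=-486219.0380, Y=4369146.4157, Z=4610820.2961
→ Helmert⁻¹: X=-485900.3724, Y=4369362.9668, Z=4610694.7444
→ geod (Bowring, a=6378137.000): φ=46.55563800°, λ=96.34557500°, h=3800.3040 m

φ=46.555638°, λ=96.345575°, h=3800.304 m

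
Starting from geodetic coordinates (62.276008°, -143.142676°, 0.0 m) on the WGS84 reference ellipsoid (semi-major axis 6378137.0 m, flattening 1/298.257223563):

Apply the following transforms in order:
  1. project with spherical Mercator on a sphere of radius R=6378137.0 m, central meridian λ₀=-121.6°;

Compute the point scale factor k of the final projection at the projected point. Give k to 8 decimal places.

2.14955414

start: φ=62.276008°, λ=-143.142676°, h=0.000 m
→ into merc (λ₀=-121.6°): φ=62.27600800°, λ−λ₀=-21.54267600°
scale k = 2.14955414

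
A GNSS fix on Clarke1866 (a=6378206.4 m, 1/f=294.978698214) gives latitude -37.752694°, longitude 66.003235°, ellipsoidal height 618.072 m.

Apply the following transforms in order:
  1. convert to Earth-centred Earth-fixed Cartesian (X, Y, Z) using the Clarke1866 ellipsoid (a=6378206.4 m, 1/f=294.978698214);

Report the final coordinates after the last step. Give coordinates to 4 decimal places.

X=2053717.3907 m, Y=4613425.7872 m, Z=-3883961.5024 m

start: φ=-37.752694°, λ=66.003235°, h=618.072 m
→ ECEF (a=6378206.400, f=1/294.978698214): X=2053717.3907, Y=4613425.7872, Z=-3883961.5024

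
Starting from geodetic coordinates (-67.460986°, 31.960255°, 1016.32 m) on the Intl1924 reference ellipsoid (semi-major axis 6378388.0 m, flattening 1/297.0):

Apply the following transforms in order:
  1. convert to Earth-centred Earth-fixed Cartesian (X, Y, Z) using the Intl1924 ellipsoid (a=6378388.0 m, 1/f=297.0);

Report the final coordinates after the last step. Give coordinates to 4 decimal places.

X=2080608.3205 m, Y=1298102.4182 m, Z=-5869384.5238 m

start: φ=-67.460986°, λ=31.960255°, h=1016.320 m
→ ECEF (a=6378388.000, f=1/297.0): X=2080608.3205, Y=1298102.4182, Z=-5869384.5238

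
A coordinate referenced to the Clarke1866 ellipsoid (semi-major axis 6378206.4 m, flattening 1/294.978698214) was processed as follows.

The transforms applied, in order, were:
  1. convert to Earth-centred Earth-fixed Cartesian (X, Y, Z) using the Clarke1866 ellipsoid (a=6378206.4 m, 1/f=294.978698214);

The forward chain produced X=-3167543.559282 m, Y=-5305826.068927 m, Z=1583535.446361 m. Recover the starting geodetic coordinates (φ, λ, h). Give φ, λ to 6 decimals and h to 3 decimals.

start: X=-3167543.5593, Y=-5305826.0689, Z=1583535.4464 m
→ geod (Bowring, a=6378206.400): φ=14.46713300°, λ=-120.83692600°, h=2215.9730 m

φ=14.467133°, λ=-120.836926°, h=2215.973 m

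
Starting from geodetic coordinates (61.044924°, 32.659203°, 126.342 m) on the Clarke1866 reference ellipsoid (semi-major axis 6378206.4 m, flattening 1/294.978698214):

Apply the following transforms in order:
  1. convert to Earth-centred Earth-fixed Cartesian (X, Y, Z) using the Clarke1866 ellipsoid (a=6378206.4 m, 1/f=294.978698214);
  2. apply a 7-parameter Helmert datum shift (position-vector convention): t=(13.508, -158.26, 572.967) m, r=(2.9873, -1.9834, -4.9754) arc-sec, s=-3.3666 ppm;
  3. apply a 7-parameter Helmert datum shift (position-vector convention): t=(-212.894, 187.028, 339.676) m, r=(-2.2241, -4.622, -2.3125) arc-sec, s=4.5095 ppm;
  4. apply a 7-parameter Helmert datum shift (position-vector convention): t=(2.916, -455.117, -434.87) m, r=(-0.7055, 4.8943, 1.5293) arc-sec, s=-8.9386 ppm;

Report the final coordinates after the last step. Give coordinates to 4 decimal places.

start: φ=61.044924°, λ=32.659203°, h=126.342 m
→ ECEF (a=6378206.400, f=1/294.978698214): X=2606452.3592, Y=1670693.0595, Z=5557682.0387
→ Helmert 7p (PV): X=2606443.9504, Y=1670385.8131, Z=5558285.5546
→ Helmert 7p (PV): X=2606136.9863, Y=1670611.0857, Z=5558690.6899
→ Helmert 7p (PV): X=2606236.1176, Y=1670179.3707, Z=5558138.5805

X=2606236.1176 m, Y=1670179.3707 m, Z=5558138.5805 m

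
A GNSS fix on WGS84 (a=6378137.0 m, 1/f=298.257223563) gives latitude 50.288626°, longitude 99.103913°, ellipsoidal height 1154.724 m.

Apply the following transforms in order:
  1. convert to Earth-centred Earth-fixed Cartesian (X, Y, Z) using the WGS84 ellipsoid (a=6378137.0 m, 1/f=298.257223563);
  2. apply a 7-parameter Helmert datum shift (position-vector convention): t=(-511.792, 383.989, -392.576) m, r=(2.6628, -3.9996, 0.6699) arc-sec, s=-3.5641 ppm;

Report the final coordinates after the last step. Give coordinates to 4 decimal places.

start: φ=50.288626°, λ=99.103913°, h=1154.724 m
→ ECEF (a=6378137.000, f=1/298.257223563): X=-646186.0827, Y=4032511.0068, Z=4884251.6153
→ Helmert 7p (PV): X=-646803.3765, Y=4032815.4713, Z=4883881.1595

X=-646803.3765 m, Y=4032815.4713 m, Z=4883881.1595 m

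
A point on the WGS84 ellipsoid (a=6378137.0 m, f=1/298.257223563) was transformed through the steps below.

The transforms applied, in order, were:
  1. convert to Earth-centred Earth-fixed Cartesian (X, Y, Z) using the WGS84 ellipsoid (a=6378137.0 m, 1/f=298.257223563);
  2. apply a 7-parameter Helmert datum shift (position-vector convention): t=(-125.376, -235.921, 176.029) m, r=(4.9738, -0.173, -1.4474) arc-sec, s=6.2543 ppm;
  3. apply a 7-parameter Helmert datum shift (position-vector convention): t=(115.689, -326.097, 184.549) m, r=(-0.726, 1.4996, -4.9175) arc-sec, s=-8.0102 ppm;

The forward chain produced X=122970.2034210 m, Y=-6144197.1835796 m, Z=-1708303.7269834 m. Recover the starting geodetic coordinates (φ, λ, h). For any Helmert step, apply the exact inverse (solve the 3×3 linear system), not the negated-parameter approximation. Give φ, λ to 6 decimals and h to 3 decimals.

φ=-15.637722°, λ=-88.851374°, h=1418.048 m

start: X=122970.2034, Y=-6144197.1836, Z=-1708303.7270 m
→ Helmert⁻¹: X=123014.3952, Y=-6143911.3543, Z=-1708522.6921
→ Helmert⁻¹: X=123180.6794, Y=-6143677.3439, Z=-1708539.9912
→ geod (Bowring, a=6378137.000): φ=-15.63772200°, λ=-88.85137400°, h=1418.0480 m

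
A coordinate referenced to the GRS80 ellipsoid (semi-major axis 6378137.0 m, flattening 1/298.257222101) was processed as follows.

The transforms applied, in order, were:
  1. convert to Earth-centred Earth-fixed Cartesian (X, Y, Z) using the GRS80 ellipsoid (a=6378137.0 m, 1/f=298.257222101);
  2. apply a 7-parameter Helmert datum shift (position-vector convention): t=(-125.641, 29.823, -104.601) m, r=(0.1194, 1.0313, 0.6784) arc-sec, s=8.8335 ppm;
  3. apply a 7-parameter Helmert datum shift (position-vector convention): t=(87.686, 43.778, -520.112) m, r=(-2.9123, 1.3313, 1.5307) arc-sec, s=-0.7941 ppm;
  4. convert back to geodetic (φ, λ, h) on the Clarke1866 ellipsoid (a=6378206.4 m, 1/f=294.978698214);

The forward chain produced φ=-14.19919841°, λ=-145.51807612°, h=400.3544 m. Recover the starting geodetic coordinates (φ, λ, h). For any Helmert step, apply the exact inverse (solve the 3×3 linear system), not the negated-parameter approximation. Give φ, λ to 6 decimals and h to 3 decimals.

φ=-14.193669°, λ=-145.517996°, h=261.256 m

start: φ=-14.199198°, λ=-145.518076°, h=400.354 m
→ ECEF (a=6378206.400, f=1/294.978698214): X=-5098318.9003, Y=-3501609.7943, Z=-1554359.5650
→ Helmert⁻¹: X=-5098426.5909, Y=-3501596.5771, Z=-1553923.0336
→ Helmert⁻¹: X=-5098259.6621, Y=-3501579.6002, Z=-1553828.1709
→ geod (Bowring, a=6378137.000): φ=-14.19366900°, λ=-145.51799600°, h=261.2560 m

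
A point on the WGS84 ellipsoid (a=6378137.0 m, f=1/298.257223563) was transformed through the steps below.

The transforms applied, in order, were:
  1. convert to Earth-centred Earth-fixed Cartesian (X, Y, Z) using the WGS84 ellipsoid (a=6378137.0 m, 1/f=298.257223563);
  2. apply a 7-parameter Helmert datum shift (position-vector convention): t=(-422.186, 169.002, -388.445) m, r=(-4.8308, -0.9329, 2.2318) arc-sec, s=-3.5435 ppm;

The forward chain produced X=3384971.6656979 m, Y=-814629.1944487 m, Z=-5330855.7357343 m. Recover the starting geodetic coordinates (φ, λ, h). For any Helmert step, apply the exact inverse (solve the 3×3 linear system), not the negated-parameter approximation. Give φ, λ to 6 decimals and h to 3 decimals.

φ=-57.022309°, λ=-13.531308°, h=3895.436 m

start: X=3384971.6657, Y=-814629.1944, Z=-5330855.7357 m
→ Helmert⁻¹: X=3385372.9236, Y=-814712.8709, Z=-5330520.5717
→ geod (Bowring, a=6378137.000): φ=-57.02230900°, λ=-13.53130800°, h=3895.4360 m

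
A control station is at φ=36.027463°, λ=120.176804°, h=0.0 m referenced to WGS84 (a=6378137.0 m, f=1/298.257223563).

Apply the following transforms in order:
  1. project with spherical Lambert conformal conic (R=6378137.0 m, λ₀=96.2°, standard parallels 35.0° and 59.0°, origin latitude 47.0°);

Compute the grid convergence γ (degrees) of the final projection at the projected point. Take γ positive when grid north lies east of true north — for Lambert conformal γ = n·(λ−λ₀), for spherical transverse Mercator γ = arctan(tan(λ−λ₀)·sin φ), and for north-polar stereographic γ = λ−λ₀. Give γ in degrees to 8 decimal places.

17.66777086

start: φ=36.027463°, λ=120.176804°, h=0.000 m
→ into lcc (λ₀=96.2°): φ=36.02746300°, λ−λ₀=23.97680400°
convergence γ = 17.66777086°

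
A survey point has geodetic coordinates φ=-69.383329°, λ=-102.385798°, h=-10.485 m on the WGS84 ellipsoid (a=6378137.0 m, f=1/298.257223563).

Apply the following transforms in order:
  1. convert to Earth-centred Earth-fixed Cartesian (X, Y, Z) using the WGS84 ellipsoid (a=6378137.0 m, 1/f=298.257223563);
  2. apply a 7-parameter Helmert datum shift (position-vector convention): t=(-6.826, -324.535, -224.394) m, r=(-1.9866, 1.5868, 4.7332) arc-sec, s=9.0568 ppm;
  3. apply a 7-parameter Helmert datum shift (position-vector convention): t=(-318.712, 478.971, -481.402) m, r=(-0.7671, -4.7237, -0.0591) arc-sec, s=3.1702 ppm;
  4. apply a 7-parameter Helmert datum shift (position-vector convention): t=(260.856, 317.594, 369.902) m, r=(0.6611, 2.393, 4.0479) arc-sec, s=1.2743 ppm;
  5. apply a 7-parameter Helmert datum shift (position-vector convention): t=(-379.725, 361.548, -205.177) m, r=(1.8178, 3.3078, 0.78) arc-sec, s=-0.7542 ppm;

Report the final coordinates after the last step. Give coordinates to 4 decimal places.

start: φ=-69.383329°, λ=-102.385798°, h=-10.485 m
→ ECEF (a=6378137.000, f=1/298.257223563): X=-483133.5428, Y=-2200017.3922, Z=-5947153.6127
→ Helmert 7p (PV): X=-483140.0117, Y=-2200430.2184, Z=-5947406.9629
→ Helmert 7p (PV): X=-483324.6830, Y=-2199980.2032, Z=-5947910.1004
→ Helmert 7p (PV): X=-483090.2741, Y=-2199655.8341, Z=-5947549.2217
→ Helmert 7p (PV): X=-483556.6954, Y=-2199242.0386, Z=-5947761.5513

X=-483556.6954 m, Y=-2199242.0386 m, Z=-5947761.5513 m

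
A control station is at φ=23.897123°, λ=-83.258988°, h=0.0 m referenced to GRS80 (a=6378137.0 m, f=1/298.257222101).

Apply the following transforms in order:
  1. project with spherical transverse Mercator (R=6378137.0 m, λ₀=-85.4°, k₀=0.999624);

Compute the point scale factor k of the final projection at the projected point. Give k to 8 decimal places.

1.00020762

start: φ=23.897123°, λ=-83.258988°, h=0.000 m
→ into tm (λ₀=-85.4°): φ=23.89712300°, λ−λ₀=2.14101200°
scale k = 1.00020762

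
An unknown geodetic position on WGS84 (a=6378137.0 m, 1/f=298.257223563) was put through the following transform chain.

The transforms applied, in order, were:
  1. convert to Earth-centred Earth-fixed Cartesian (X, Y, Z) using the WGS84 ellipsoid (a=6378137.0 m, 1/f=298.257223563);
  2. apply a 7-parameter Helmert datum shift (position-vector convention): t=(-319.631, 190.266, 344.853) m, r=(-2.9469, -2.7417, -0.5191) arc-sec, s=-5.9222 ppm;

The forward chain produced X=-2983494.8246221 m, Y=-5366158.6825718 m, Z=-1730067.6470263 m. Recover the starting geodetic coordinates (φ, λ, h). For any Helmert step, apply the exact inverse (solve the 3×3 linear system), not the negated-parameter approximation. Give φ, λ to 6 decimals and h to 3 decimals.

start: X=-2983494.8246, Y=-5366158.6826, Z=-1730067.6470 m
→ Helmert⁻¹: X=-2983202.3568, Y=-5366363.5140, Z=-1730459.7639
→ geod (Bowring, a=6378137.000): φ=-15.84081200°, λ=-119.07001600°, h=2460.0090 m

φ=-15.840812°, λ=-119.070016°, h=2460.009 m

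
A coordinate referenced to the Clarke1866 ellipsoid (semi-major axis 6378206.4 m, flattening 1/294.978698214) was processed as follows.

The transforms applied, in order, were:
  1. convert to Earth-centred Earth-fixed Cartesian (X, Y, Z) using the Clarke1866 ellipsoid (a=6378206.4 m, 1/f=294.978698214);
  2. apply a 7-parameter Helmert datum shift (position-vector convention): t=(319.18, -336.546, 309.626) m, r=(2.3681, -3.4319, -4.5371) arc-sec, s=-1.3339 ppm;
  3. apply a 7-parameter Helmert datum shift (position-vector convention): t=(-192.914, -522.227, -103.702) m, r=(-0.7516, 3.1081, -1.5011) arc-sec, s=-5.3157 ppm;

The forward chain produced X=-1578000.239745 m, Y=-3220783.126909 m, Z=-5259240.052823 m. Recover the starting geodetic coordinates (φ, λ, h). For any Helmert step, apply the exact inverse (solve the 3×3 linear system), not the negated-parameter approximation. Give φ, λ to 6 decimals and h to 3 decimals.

start: X=-1578000.2397, Y=-3220783.1269, Z=-5259240.0528 m
→ Helmert⁻¹: X=-1577713.0291, Y=-3220270.3360, Z=-5259199.8149
→ Helmert⁻¹: X=-1578050.9931, Y=-3220033.1798, Z=-5259453.2317
→ geod (Bowring, a=6378206.400): φ=-55.89444400°, λ=-116.10822200°, h=2166.0110 m

φ=-55.894444°, λ=-116.108222°, h=2166.011 m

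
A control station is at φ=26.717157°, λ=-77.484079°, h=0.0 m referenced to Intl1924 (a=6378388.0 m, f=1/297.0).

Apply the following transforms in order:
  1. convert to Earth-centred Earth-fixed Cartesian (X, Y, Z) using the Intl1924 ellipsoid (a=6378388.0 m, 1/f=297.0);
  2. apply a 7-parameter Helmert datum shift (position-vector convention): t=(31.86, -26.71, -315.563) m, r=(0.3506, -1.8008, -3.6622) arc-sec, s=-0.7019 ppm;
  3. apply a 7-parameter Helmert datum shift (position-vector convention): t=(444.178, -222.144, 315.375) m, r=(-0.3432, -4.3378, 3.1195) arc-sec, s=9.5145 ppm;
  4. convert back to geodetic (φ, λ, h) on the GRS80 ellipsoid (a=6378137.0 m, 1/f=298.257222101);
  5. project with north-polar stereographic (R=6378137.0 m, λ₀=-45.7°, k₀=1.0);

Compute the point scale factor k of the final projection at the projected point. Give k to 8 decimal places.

1.37972902

start: φ=26.717157°, λ=-77.484079°, h=0.000 m
→ ECEF (a=6378388.000, f=1/297.0): X=1235530.7310, Y=-5565799.4353, Z=2850296.1336
→ Helmert 7p (PV): X=1235438.0194, Y=-5565849.0202, Z=2849979.8963
→ Helmert 7p (PV): X=1235918.1930, Y=-5566100.6937, Z=2850357.6303
→ geod (Bowring, a=6378137.000): φ=26.71545783°, λ=-77.48093399°, h=597.9427 m
→ into stereo (λ₀=-45.7°): φ=26.71545783°, λ−λ₀=-31.78093399°
scale k = 1.37972902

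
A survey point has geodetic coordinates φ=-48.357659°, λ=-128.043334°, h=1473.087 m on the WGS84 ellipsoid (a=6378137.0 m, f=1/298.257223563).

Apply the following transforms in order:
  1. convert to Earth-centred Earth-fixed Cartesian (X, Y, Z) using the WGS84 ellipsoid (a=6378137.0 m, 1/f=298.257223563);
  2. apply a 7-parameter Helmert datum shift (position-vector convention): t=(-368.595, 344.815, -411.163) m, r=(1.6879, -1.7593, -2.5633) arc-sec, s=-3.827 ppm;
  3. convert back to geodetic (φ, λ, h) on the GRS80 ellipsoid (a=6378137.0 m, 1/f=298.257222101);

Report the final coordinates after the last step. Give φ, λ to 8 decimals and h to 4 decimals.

φ=-48.36108403°, λ=-128.05072191°, h=1726.7583 m

start: φ=-48.357659°, λ=-128.043334°, h=1473.087 m
→ ECEF (a=6378137.000, f=1/298.257223563): X=-2617281.2485, Y=-3344749.8533, Z=-4744495.7259
→ Helmert 7p (PV): X=-2617640.9258, Y=-3344320.8876, Z=-4744938.4259
→ geod (Bowring, a=6378137.000): φ=-48.36108403°, λ=-128.05072191°, h=1726.7583 m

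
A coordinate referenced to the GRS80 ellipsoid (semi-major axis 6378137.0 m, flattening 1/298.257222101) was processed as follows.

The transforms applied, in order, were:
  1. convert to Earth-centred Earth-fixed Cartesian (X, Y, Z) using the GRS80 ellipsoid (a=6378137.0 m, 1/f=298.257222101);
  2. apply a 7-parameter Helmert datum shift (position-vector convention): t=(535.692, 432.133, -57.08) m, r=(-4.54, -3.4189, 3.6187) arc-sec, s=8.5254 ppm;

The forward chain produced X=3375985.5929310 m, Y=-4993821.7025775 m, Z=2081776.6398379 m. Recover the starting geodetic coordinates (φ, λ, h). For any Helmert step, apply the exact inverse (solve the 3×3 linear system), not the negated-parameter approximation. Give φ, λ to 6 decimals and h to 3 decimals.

start: X=3375985.5929, Y=-4993821.7026, Z=2081776.6398 m
→ Helmert⁻¹: X=3375368.0080, Y=-4994316.2935, Z=2081650.0962
→ geod (Bowring, a=6378137.000): φ=19.17048100°, λ=-55.94752600°, h=1421.6870 m

φ=19.170481°, λ=-55.947526°, h=1421.687 m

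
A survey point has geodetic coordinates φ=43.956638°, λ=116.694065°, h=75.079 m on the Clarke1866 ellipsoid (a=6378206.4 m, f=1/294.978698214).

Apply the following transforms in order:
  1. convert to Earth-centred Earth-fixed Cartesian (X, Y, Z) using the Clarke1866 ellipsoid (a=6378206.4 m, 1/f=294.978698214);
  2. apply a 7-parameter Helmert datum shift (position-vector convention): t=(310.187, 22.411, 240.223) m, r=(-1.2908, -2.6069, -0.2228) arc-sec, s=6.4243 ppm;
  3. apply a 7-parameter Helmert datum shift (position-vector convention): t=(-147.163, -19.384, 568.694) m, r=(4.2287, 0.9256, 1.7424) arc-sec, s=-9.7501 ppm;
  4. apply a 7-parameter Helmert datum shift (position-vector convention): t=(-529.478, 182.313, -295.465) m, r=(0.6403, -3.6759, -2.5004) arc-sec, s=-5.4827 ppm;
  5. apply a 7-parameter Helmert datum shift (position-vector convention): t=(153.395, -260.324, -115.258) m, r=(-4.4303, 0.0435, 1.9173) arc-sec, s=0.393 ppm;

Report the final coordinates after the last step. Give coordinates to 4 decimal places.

start: φ=43.956638°, λ=116.694065°, h=75.079 m
→ ECEF (a=6378206.400, f=1/294.978698214): X=-2065996.3227, Y=4108836.7027, Z=4404474.2751
→ Helmert 7p (PV): X=-2065750.6368, Y=4108915.3050, Z=4404690.9691
→ Helmert 7p (PV): X=-2065892.6023, Y=4108748.1075, Z=4405310.2241
→ Helmert 7p (PV): X=-2066439.4542, Y=4108919.2615, Z=4404966.5441
→ Helmert 7p (PV): X=-2066324.1361, Y=4108735.9571, Z=4404765.1988

X=-2066324.1361 m, Y=4108735.9571 m, Z=4404765.1988 m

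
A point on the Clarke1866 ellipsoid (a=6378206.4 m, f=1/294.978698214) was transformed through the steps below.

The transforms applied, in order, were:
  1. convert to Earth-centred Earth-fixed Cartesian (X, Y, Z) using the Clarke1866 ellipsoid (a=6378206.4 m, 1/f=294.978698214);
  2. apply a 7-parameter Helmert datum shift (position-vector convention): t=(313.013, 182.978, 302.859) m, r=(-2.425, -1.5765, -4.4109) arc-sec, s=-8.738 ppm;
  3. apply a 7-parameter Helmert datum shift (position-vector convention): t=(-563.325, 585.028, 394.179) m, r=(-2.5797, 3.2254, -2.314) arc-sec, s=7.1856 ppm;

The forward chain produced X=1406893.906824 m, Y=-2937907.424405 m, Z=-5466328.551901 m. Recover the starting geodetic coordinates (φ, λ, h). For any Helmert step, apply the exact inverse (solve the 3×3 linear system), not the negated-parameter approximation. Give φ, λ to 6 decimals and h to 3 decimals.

start: X=1406893.9068, Y=-2937907.4244, Z=-5466328.5519 m
→ Helmert⁻¹: X=1407565.5668, Y=-2938387.1763, Z=-5466698.1888
→ Helmert⁻¹: X=1407285.9038, Y=-2938501.4622, Z=-5467094.1220
→ geod (Bowring, a=6378206.400): φ=-59.37804600°, λ=-64.40964400°, h=2074.4650 m

φ=-59.378046°, λ=-64.409644°, h=2074.465 m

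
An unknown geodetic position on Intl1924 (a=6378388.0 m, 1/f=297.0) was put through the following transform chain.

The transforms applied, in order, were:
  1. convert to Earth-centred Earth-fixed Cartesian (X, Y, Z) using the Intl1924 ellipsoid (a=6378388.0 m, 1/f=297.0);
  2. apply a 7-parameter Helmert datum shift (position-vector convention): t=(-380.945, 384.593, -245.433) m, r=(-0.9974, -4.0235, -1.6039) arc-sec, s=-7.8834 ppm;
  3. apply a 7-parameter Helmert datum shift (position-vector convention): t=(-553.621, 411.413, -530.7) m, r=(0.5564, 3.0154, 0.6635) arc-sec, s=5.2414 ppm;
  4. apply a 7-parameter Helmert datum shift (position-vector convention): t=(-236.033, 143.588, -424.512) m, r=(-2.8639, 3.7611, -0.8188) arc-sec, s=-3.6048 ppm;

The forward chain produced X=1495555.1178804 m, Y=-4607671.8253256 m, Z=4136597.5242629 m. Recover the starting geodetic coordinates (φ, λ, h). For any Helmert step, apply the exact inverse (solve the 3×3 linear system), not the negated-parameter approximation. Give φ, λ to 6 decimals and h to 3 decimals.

start: X=1495555.1179, Y=-4607671.8253, Z=4136597.5243 m
→ Helmert⁻¹: X=1495739.3992, Y=-4607883.5266, Z=4137000.2447
→ Helmert⁻¹: X=1496209.8670, Y=-4608264.4377, Z=4137543.5624
→ Helmert⁻¹: X=1496719.1605, Y=-4608693.7327, Z=4137770.1343
→ geod (Bowring, a=6378388.000): φ=40.68542500°, λ=-72.00827900°, h=2614.9680 m

φ=40.685425°, λ=-72.008279°, h=2614.968 m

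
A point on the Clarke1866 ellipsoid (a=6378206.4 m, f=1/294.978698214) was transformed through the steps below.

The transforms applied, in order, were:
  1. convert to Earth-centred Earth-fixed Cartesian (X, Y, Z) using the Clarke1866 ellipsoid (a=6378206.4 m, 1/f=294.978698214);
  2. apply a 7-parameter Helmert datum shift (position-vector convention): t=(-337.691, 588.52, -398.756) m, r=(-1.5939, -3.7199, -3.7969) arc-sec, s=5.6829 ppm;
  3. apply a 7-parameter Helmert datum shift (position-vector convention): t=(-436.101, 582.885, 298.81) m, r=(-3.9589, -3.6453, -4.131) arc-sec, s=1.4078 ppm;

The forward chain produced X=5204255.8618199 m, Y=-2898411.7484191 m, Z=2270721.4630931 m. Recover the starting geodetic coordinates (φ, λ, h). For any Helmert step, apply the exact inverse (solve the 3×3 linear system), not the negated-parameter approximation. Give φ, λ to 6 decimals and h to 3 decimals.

φ=20.990438°, λ=-29.118945°, h=751.022 m

start: X=5204255.8618, Y=-2898411.7484, Z=2270721.4631 m
→ Helmert⁻¹: X=5204782.8167, Y=-2898929.8866, Z=2270271.8331
→ Helmert⁻¹: X=5205185.2483, Y=-2899423.6580, Z=2270541.4067
→ geod (Bowring, a=6378206.400): φ=20.99043800°, λ=-29.11894500°, h=751.0220 m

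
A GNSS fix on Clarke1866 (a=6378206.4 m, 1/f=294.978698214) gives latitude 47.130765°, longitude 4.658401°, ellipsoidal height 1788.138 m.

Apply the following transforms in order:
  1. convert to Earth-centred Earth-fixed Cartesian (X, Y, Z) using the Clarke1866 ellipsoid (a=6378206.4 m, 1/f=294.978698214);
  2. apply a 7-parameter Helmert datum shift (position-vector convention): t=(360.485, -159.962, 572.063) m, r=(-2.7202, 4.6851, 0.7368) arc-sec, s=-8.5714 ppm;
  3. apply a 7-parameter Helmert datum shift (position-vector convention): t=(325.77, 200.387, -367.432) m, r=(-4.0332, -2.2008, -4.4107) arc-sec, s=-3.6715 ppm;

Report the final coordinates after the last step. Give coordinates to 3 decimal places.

start: φ=47.130765°, λ=4.658401°, h=1788.138 m
→ ECEF (a=6378206.400, f=1/294.978698214): X=4334030.8391, Y=353154.4386, Z=4652773.5817
→ Helmert 7p (PV): X=4334458.5961, Y=353068.2908, Z=4653202.6643
→ Helmert 7p (PV): X=4334726.3535, Y=353265.6813, Z=4652857.4919

X=4334726.354 m, Y=353265.681 m, Z=4652857.492 m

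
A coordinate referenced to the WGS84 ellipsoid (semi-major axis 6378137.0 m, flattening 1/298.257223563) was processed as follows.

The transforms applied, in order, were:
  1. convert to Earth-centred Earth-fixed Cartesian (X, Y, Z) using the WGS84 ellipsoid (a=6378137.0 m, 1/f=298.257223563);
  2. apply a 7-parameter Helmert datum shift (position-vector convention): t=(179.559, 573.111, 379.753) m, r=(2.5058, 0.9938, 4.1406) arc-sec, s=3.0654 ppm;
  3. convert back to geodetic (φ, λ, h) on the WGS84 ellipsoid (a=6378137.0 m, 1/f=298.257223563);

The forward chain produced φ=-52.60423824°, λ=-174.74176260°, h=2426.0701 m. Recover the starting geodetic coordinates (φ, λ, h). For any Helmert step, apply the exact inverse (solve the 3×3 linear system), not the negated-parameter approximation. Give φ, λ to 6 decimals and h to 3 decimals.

φ=-52.604870°, λ=-174.733802°, h=2848.838 m

start: φ=-52.604238°, λ=-174.741763°, h=2426.070 m
→ ECEF (a=6378137.000, f=1/298.257223563): X=-3866892.7367, Y=-355878.1712, Z=-5045844.8943
→ Helmert⁻¹: X=-3867043.2836, Y=-356433.8656, Z=-5046223.4803
→ geod (Bowring, a=6378137.000): φ=-52.60487000°, λ=-174.73380200°, h=2848.8380 m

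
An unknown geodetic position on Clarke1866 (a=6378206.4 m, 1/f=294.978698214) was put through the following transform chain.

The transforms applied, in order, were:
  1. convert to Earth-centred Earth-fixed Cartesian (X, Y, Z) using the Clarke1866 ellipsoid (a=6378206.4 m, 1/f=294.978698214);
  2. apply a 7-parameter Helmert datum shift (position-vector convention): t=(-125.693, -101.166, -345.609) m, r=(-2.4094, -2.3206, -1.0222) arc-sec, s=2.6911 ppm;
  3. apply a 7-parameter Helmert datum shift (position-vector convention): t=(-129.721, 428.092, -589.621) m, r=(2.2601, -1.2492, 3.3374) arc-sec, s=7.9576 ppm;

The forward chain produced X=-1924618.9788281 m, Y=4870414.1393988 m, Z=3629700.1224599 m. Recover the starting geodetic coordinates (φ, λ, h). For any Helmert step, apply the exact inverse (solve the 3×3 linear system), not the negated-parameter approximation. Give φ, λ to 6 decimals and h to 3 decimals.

start: X=-1924618.9788, Y=4870414.1394, Z=3629700.1225 m
→ Helmert⁻¹: X=-1924373.1602, Y=4870018.2083, Z=3630219.1477
→ Helmert⁻¹: X=-1924225.5770, Y=4870054.3226, Z=3630633.5228
→ geod (Bowring, a=6378206.400): φ=34.91763600°, λ=111.55965900°, h=774.0100 m

φ=34.917636°, λ=111.559659°, h=774.010 m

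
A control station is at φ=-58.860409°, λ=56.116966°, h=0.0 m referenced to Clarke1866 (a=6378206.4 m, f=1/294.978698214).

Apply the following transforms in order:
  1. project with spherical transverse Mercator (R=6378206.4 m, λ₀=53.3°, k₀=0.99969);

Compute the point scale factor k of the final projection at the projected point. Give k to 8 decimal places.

1.00001300

start: φ=-58.860409°, λ=56.116966°, h=0.000 m
→ into tm (λ₀=53.3°): φ=-58.86040900°, λ−λ₀=2.81696600°
scale k = 1.00001300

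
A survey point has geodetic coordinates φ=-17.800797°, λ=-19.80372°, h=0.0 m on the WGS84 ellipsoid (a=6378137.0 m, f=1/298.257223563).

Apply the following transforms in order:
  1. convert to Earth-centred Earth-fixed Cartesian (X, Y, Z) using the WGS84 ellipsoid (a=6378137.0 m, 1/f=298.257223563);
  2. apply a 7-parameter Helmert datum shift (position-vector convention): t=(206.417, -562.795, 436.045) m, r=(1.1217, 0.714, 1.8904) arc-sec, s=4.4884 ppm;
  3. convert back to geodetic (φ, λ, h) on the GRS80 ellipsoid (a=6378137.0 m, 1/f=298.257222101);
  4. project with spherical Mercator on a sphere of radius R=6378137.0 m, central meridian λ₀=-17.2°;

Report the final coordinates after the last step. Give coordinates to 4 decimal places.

start: φ=-17.800797°, λ=-19.803720°, h=0.000 m
→ ECEF (a=6378137.000, f=1/298.257223563): X=5715420.8424, Y=-2058097.3062, Z=-1937404.1210
→ Helmert 7p (PV): X=5715665.0684, Y=-2058606.4212, Z=-1937007.7486
→ geod (Bowring, a=6378137.000): φ=-17.79627617°, λ=-19.80745725°, h=261.8688 m
→ merc (R=6378137.0, λ₀=-17.2°): E=-290260.8135, N=-2013716.7429

E=-290260.8135 m, N=-2013716.7429 m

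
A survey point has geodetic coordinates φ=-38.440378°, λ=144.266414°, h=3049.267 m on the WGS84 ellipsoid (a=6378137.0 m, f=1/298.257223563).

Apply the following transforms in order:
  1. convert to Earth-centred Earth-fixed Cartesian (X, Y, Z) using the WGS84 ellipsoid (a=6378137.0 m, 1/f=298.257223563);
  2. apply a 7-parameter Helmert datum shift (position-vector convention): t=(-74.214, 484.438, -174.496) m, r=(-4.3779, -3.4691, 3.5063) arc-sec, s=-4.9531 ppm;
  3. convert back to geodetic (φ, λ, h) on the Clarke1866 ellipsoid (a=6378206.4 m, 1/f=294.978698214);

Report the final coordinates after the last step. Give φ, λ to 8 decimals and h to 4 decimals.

φ=-38.44326789°, λ=144.26371681°, h=3417.8901 m

start: φ=-38.440378°, λ=144.266414°, h=3049.267 m
→ ECEF (a=6378137.000, f=1/298.257223563): X=-4062420.3549, Y=2922757.6098, Z=-3945743.3956
→ Helmert 7p (PV): X=-4062457.7693, Y=2923074.7676, Z=-3946028.7063
→ geod (Bowring, a=6378206.400): φ=-38.44326789°, λ=144.26371681°, h=3417.8901 m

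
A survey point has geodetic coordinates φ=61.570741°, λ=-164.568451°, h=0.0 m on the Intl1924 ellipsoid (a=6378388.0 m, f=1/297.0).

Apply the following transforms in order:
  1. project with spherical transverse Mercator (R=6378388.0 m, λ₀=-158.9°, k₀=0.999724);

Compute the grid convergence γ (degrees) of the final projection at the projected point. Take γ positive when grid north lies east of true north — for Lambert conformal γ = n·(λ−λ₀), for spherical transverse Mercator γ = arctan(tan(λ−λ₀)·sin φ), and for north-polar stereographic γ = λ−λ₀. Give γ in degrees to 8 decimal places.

start: φ=61.570741°, λ=-164.568451°, h=0.000 m
→ into tm (λ₀=-158.9°): φ=61.57074100°, λ−λ₀=-5.66845100°
convergence γ = -4.98855115°

-4.98855115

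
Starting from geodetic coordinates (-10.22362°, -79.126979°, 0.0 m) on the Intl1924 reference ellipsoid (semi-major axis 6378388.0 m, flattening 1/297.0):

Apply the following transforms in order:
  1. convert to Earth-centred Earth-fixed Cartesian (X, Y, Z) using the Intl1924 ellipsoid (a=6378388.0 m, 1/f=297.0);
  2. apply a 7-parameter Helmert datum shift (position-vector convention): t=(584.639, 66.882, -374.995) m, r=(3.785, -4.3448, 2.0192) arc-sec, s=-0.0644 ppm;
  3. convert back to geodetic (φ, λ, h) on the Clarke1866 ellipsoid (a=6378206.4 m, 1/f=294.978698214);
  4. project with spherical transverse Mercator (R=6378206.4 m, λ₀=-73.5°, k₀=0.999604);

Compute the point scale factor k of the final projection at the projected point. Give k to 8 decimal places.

start: φ=-10.223620°, λ=-79.126979°, h=0.000 m
→ ECEF (a=6378388.000, f=1/297.0): X=1184196.7717, Y=-6165079.1379, Z=-1124611.3376
→ Helmert 7p (PV): X=1184865.3756, Y=-6164979.6295, Z=-1125074.4465
→ geod (Bowring, a=6378206.400): φ=-10.22815622°, λ=-79.12081508°, h=296.4024 m
→ into tm (λ₀=-73.5°): φ=-10.22815622°, λ−λ₀=-5.62081508°
scale k = 1.00428009

1.00428009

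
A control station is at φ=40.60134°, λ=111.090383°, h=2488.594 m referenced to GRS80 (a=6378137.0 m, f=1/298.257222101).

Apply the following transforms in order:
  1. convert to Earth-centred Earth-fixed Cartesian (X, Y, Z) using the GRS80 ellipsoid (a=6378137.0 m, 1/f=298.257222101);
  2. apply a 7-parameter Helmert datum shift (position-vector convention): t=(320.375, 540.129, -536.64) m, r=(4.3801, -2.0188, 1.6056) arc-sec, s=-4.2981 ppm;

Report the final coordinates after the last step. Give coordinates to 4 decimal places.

X=-1745479.6485 m, Y=4526851.2147 m, Z=4130054.7133 m

start: φ=40.601340°, λ=111.090383°, h=2488.594 m
→ ECEF (a=6378137.000, f=1/298.257222101): X=-1745731.8654, Y=4526431.8425, Z=4130530.0730
→ Helmert 7p (PV): X=-1745479.6485, Y=4526851.2147, Z=4130054.7133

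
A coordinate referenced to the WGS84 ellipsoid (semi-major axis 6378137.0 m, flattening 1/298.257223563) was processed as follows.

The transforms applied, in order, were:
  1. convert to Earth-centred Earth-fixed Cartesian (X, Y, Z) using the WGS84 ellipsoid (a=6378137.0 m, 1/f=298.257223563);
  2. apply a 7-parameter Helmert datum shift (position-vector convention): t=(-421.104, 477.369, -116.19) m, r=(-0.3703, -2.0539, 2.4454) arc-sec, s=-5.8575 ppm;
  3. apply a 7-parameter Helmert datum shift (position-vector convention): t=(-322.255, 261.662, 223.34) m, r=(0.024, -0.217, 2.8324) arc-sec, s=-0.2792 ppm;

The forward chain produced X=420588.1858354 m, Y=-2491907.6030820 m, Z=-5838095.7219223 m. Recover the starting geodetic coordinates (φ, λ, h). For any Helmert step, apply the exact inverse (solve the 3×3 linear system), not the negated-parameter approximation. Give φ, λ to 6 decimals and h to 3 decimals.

φ=-66.727035°, λ=-80.408856°, h=1954.139 m

start: X=420588.1858, Y=-2491907.6031, Z=-5838095.7219 m
→ Helmert⁻¹: X=420870.1939, Y=-2492176.4195, Z=-5838320.8448
→ Helmert⁻¹: X=421206.0787, Y=-2492662.9018, Z=-5838247.5214
→ geod (Bowring, a=6378137.000): φ=-66.72703500°, λ=-80.40885600°, h=1954.1390 m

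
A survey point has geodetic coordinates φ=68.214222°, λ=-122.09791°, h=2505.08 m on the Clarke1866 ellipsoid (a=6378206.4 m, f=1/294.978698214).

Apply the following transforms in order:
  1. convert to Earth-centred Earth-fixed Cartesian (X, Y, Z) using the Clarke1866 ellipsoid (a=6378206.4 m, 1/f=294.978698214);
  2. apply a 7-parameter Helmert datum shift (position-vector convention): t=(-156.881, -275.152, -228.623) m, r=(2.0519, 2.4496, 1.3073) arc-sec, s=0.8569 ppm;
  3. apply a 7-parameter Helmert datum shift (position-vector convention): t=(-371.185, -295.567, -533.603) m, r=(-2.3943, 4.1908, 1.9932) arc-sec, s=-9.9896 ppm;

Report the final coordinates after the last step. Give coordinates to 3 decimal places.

X=-1262323.716 m, Y=-2012572.991 m, Z=5901369.357 m

start: φ=68.214222°, λ=-122.097910°, h=2505.080 m
→ ECEF (a=6378206.400, f=1/294.978698214): X=-1262029.3794, Y=-2012010.2497, Z=5902141.5086
→ Helmert 7p (PV): X=-1262104.4959, Y=-2012353.8384, Z=5901912.9157
→ Helmert 7p (PV): X=-1262323.7159, Y=-2012572.9907, Z=5901369.3566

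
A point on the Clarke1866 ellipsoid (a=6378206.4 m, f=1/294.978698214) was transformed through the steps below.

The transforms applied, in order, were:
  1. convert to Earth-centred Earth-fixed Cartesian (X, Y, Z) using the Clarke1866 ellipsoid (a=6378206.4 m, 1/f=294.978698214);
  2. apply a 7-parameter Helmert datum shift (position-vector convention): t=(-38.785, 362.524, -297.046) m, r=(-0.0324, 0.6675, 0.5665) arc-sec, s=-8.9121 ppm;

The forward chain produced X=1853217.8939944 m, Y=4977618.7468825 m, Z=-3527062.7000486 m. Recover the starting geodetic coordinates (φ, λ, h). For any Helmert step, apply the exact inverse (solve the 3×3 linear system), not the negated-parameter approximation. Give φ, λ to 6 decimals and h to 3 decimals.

φ=-33.765068°, λ=69.577164°, h=3889.831 m

start: X=1853217.8940, Y=4977618.7469, Z=-3527062.7000 m
→ Helmert⁻¹: X=1853298.2787, Y=4977296.0450, Z=-3526790.3059
→ geod (Bowring, a=6378206.400): φ=-33.76506800°, λ=69.57716400°, h=3889.8310 m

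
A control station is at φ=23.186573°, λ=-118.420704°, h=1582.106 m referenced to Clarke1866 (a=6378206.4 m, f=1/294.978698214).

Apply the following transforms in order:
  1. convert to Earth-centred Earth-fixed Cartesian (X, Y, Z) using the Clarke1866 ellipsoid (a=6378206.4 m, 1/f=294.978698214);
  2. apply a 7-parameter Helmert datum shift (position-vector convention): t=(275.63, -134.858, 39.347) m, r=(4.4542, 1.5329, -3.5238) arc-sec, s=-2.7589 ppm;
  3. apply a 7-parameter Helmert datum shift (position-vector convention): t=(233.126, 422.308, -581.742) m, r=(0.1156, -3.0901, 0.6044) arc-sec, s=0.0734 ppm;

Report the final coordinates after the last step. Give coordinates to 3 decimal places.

start: φ=23.186573°, λ=-118.420704°, h=1582.106 m
→ ECEF (a=6378206.400, f=1/294.978698214): X=-2792616.7186, Y=-5160378.7306, Z=2496203.5288
→ Helmert 7p (PV): X=-2792402.9920, Y=-5160505.5474, Z=2496145.3070
→ Helmert 7p (PV): X=-2792192.3449, Y=-5160093.1994, Z=2495519.0224

X=-2792192.345 m, Y=-5160093.199 m, Z=2495519.022 m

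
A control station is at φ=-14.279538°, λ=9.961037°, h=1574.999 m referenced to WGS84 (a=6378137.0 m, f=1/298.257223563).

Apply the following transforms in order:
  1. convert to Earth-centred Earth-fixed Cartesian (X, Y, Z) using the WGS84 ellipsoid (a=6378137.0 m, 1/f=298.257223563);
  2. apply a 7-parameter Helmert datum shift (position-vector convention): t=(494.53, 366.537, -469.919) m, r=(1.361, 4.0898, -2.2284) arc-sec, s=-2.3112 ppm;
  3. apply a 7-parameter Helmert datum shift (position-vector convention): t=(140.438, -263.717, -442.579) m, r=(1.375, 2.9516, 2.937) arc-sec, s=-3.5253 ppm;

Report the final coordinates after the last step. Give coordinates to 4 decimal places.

X=6091187.1363 m, Y=1069813.1500 m, Z=-1564458.5866 m

start: φ=-14.279538°, λ=9.961037°, h=1574.999 m
→ ECEF (a=6378137.000, f=1/298.257223563): X=6090644.7747, Y=1069674.9031, Z=-1563361.4794
→ Helmert 7p (PV): X=6091105.7862, Y=1069983.4828, Z=-1563941.4916
→ Helmert 7p (PV): X=6091187.1363, Y=1069813.1500, Z=-1564458.5866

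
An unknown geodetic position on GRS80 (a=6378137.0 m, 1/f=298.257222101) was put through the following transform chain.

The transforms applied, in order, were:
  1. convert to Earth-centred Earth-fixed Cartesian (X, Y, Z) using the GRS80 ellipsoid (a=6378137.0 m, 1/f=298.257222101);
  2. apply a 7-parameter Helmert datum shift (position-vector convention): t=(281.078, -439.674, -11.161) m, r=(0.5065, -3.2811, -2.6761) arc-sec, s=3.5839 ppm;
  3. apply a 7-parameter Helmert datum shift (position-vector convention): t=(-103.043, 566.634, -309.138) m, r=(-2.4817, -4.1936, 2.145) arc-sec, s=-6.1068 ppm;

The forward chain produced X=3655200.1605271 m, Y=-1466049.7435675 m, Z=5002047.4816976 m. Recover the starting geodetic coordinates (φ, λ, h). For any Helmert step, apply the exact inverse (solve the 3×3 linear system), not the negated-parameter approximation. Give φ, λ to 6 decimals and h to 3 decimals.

φ=51.973027°, λ=-21.857228°, h=1623.457 m

start: X=3655200.1605, Y=-1466049.7436, Z=5002047.4817 m
→ Helmert⁻¹: X=3655411.9754, Y=-1466723.5332, Z=5002295.2025
→ Helmert⁻¹: X=3655216.3924, Y=-1466218.8977, Z=5002233.8919
→ geod (Bowring, a=6378137.000): φ=51.97302700°, λ=-21.85722800°, h=1623.4570 m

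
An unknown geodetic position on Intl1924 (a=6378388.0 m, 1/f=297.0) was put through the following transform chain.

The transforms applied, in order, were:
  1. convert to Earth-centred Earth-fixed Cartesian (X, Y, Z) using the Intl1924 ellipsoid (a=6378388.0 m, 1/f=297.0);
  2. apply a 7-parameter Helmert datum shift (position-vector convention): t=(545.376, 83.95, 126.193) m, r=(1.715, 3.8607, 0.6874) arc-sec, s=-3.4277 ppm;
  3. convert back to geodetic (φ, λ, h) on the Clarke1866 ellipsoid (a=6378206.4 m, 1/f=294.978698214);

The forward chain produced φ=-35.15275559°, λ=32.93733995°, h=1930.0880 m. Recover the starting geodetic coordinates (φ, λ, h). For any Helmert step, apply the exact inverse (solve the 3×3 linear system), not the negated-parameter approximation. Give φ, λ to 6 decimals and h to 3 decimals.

start: φ=-35.152756°, λ=32.937340°, h=1930.088 m
→ ECEF (a=6378206.400, f=1/294.978698214): X=4382970.4707, Y=2839524.3263, Z=-3652659.0905
→ Helmert⁻¹: X=4382517.9481, Y=2839405.1329, Z=-3652739.3841
→ geod (Bowring, a=6378388.000): φ=-35.15441200°, λ=32.93894200°, h=1382.7430 m

φ=-35.154412°, λ=32.938942°, h=1382.743 m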